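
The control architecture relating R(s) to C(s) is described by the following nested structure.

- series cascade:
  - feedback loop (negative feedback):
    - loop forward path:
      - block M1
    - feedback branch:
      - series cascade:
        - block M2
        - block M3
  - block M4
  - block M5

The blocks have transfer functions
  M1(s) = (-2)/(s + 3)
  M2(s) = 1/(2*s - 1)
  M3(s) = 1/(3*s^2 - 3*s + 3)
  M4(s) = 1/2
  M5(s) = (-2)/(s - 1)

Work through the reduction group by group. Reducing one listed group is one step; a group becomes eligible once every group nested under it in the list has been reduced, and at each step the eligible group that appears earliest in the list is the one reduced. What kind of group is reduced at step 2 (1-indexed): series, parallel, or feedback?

Answer: feedback

Working:
[1] series reduction of M2, M3
[2] close the feedback loop around M1, (M2*M3)
[3] cascade [M1/(1+M1*(M2*M3))], M4, M5
Step 2: feedback.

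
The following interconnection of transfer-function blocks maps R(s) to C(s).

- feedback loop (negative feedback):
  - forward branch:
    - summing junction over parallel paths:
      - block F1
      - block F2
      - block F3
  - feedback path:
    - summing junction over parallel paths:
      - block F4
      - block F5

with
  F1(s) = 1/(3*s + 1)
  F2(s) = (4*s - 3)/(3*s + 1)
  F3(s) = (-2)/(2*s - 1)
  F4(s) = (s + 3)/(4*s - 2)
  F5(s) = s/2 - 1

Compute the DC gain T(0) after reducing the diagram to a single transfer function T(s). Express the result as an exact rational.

First reduce the diagram to T(s).

Step 1 - combine F1, F2, F3 in parallel -> (8*s^2 - 14*s)/(6*s^2 - s - 1)
Step 2 - reduce the parallel group F4, F5 -> (2*s^2 - 4*s + 5)/(4*s - 2)
Step 3 - close the feedback loop around (F1+F2+F3), (F4+F5) -> (16*s^3 - 36*s^2 + 14*s)/(8*s^4 - 18*s^3 + 40*s^2 - 36*s + 1)
That last expression is T(s); at s = 0 only the constant terms survive, so T(0) = 0/1 = 0.

Answer: 0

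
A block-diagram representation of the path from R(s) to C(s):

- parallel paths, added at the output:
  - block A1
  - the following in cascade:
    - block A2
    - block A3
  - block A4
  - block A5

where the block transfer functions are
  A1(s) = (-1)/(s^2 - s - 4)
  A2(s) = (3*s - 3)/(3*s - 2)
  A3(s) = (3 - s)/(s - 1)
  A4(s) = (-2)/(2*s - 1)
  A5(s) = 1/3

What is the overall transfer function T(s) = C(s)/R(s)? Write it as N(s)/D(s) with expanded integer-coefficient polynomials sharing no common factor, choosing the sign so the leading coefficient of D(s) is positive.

Answer: (-12*s^4 + 50*s^3 - 21*s^2 - 118*s + 46)/(18*s^4 - 39*s^3 - 45*s^2 + 78*s - 24)

Working:
[1] multiply A2, A3 (series); result (9 - 3*s)/(3*s - 2)
[2] sum the parallel branches A1, (A2*A3), A4, A5 - this is the overall T(s), already in the required normalized form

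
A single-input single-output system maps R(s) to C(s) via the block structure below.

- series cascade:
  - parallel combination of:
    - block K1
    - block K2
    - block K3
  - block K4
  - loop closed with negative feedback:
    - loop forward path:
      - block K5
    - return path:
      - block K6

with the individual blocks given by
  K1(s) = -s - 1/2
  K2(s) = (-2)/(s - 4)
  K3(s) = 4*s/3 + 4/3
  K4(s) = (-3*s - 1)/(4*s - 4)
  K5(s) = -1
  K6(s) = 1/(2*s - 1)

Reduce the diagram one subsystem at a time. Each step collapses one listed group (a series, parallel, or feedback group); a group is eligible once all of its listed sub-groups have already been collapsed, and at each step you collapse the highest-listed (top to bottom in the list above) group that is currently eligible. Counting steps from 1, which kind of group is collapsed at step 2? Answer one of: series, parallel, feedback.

Step 1 - add K1, K2, K3 (parallel)
Step 2 - close the feedback loop around K5, K6
Step 3 - cascade (K1+K2+K3), K4, [K5/(1+K5*K6)]
At step 2 the group reduced is feedback.

Hence the answer: feedback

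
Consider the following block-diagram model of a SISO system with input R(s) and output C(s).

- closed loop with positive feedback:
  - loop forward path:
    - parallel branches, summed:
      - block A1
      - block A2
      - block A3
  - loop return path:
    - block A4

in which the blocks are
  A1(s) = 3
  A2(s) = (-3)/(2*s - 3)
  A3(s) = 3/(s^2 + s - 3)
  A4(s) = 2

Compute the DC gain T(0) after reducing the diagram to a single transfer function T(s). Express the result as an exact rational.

The answer is -3/5.

Reasoning:
Step 1: sum the parallel branches A1, A2, A3, giving (6*s^3 - 6*s^2 - 24*s + 27)/(2*s^3 - s^2 - 9*s + 9)
Step 2: apply the feedback formula to (A1+A2+A3), A4, giving (-6*s^3 + 6*s^2 + 24*s - 27)/(10*s^3 - 11*s^2 - 39*s + 45)
That last expression is T(s); at s = 0 only the constant terms survive, so T(0) = -27/45 = -3/5.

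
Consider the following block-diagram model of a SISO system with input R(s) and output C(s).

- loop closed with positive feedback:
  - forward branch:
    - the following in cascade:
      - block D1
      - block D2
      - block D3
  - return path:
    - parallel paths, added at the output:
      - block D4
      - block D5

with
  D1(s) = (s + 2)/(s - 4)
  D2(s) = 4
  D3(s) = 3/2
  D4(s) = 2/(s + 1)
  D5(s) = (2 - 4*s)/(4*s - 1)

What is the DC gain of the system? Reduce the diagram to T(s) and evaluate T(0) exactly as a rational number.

1. series reduction of D1, D2, D3; result (6*s + 12)/(s - 4)
2. parallel reduction of D4, D5; result (-4*s^2 + 6*s)/(4*s^2 + 3*s - 1)
3. reduce the feedback loop with forward (D1*D2*D3) and return (D4+D5); result (24*s^3 + 66*s^2 + 30*s - 12)/(28*s^3 - s^2 - 85*s + 4)
Evaluating the step-3 result (the overall T(s)) at s = 0 gives T(0) = -12/4 = -3.

Hence the answer: -3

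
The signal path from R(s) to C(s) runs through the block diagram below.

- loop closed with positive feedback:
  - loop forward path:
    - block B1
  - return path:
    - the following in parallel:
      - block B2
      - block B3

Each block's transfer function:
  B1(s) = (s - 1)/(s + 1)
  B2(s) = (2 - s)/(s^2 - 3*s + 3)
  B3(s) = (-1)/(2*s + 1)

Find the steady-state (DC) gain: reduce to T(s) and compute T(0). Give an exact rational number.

(1) add B2, B3 (parallel) = (-3*s^2 + 6*s - 1)/(2*s^3 - 5*s^2 + 3*s + 3)
(2) reduce the feedback loop with forward B1 and return (B2+B3) = (2*s^4 - 7*s^3 + 8*s^2 - 3)/(2*s^4 - 11*s^2 + 13*s + 2)
DC gain: substitute s = 0 into T(s) from step 2: T(0) = -3/2.

Hence the answer: -3/2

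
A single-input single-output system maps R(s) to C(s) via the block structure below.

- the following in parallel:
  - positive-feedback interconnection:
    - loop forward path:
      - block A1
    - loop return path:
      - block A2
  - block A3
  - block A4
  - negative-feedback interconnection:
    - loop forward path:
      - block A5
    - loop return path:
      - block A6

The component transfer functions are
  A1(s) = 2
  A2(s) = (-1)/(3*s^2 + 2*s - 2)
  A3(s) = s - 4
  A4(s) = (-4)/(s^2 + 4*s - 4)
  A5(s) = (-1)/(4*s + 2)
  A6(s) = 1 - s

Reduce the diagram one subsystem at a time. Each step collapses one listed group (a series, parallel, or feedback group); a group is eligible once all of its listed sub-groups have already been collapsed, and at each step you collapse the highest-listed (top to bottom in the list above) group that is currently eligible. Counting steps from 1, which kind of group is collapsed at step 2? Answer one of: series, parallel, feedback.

1. apply the feedback formula to A1, A2
2. collapse the loop (A5 forward, A6 return)
3. reduce the parallel group [A1/(1-A1*A2)], A3, A4, [A5/(1+A5*A6)]
At step 2 the group reduced is feedback.

Answer: feedback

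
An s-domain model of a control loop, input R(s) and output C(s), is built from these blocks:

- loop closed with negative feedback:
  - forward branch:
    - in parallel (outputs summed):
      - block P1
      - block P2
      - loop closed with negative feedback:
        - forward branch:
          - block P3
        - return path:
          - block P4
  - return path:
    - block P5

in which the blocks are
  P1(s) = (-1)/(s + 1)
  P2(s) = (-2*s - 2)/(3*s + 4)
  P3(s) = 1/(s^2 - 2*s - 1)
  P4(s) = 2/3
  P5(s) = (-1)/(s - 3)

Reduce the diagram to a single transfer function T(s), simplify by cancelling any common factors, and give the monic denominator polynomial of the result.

Step 1. close the feedback loop around P3, P4; result 3/(3*s^2 - 6*s - 1)
Step 2. sum the parallel branches P1, P2, [P3/(1+P3*P4)]; result (-6*s^4 - 9*s^3 + 35*s^2 + 64*s + 18)/(9*s^4 + 3*s^3 - 33*s^2 - 31*s - 4)
Step 3. close the feedback loop around (P1+P2+[P3/(1+P3*P4)]), P5; result (-6*s^5 + 9*s^4 + 62*s^3 - 41*s^2 - 174*s - 54)/(9*s^5 - 18*s^4 - 33*s^3 + 33*s^2 + 25*s - 6)
T(s) is the step-3 result (common factors already cancelled). Leading coefficient of the denominator: 9. Divide through by 9 for the monic polynomial.

Final answer: s^5 - 2*s^4 - 11*s^3/3 + 11*s^2/3 + 25*s/9 - 2/3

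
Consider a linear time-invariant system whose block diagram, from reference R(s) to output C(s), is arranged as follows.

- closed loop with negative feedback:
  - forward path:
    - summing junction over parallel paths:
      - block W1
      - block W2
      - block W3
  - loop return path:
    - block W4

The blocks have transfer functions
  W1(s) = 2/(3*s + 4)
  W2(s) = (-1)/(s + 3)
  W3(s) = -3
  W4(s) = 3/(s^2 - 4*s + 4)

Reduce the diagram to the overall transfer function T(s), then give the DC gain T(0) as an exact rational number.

First reduce the diagram to T(s).

[1] sum the parallel branches W1, W2, W3 -> (-9*s^2 - 40*s - 34)/(3*s^2 + 13*s + 12)
[2] feedback reduction of (W1+W2+W3), W4 -> (-9*s^4 - 4*s^3 + 90*s^2 - 24*s - 136)/(3*s^4 + s^3 - 55*s^2 - 116*s - 54)
Step 2 gives the overall T(s). Then T(0) = -136/(-54) = 68/27.

Answer: 68/27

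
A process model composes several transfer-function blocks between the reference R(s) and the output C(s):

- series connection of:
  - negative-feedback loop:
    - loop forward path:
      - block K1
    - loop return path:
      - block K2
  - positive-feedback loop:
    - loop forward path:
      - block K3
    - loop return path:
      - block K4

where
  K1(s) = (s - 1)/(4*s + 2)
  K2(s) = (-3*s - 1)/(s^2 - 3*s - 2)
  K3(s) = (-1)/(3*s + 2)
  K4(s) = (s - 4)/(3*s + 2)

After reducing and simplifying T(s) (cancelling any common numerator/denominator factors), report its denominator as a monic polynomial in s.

Step 1. collapse the loop (K1 forward, K2 return) gives (s^3 - 4*s^2 + s + 2)/(4*s^3 - 13*s^2 - 12*s - 3)
Step 2. reduce the feedback loop with forward K3 and return K4 gives (-3*s - 2)/(9*s^2 + 13*s)
Step 3. cascade [K1/(1+K1*K2)], [K3/(1-K3*K4)] gives (-3*s^4 + 10*s^3 + 5*s^2 - 8*s - 4)/(36*s^5 - 65*s^4 - 277*s^3 - 183*s^2 - 39*s)
Step 3 gives the fully reduced T(s), with no common factor left to cancel. The denominator's leading coefficient is 36, so divide each of its coefficients by 36 to get the monic form.

Final answer: s^5 - 65*s^4/36 - 277*s^3/36 - 61*s^2/12 - 13*s/12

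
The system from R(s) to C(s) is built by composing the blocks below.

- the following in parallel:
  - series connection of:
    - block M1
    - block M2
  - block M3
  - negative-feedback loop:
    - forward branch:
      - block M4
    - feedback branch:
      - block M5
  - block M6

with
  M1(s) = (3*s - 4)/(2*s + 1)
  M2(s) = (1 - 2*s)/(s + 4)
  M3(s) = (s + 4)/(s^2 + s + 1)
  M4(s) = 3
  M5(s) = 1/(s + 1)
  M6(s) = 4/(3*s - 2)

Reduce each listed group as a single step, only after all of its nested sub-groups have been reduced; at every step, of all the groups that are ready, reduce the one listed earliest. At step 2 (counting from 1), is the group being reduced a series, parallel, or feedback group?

Step 1 - combine M1, M2 in series
Step 2 - reduce the feedback loop with forward M4 and return M5
Step 3 - combine (M1*M2), M3, [M4/(1+M4*M5)], M6 in parallel
Step 2: feedback.

Final answer: feedback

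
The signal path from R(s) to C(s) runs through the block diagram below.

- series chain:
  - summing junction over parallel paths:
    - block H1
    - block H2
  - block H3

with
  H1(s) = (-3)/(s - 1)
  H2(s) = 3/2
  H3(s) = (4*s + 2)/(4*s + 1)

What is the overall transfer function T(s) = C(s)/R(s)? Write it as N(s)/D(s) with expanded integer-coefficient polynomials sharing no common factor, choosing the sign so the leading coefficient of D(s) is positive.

First reduce the diagram to T(s).

1. combine H1, H2 in parallel, giving (3*s - 9)/(2*s - 2)
2. series reduction of (H1+H2), H3, which is the overall transfer function T(s) = C(s)/R(s) in lowest terms

Answer: (6*s^2 - 15*s - 9)/(4*s^2 - 3*s - 1)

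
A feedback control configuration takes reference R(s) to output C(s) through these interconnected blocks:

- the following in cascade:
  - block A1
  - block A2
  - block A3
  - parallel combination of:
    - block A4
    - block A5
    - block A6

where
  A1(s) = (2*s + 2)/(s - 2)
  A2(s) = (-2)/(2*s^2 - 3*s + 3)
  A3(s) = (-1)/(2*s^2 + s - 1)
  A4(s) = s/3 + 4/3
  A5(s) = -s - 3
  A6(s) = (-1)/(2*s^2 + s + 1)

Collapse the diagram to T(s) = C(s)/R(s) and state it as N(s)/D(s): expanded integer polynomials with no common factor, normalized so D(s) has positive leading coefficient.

The answer is (-16*s^3 - 48*s^2 - 28*s - 32)/(24*s^6 - 84*s^5 + 114*s^4 - 99*s^3 + 48*s^2 - 45*s + 18).

Reasoning:
Step 1: parallel reduction of A4, A5, A6; result (-4*s^3 - 12*s^2 - 7*s - 8)/(6*s^2 + 3*s + 3)
Step 2: combine A1, A2, A3, (A4+A5+A6) in series; the result is T(s) itself (integer coefficients, no common factor, positive leading denominator coefficient)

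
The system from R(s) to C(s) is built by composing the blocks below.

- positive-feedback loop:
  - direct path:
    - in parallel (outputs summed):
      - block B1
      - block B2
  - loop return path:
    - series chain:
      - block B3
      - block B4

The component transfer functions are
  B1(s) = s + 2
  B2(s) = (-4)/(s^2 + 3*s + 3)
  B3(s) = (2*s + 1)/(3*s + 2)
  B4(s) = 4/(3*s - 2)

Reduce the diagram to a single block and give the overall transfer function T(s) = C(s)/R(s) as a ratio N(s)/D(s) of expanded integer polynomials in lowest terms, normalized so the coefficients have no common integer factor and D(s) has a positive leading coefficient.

Step 1 - combine B1, B2 in parallel; result (s^3 + 5*s^2 + 9*s + 2)/(s^2 + 3*s + 3)
Step 2 - reduce the series chain B3, B4; result (8*s + 4)/(9*s^2 - 4)
Step 3 - reduce the feedback loop with forward (B1+B2) and return (B3*B4), giving the overall T(s)

Therefore the answer is (9*s^5 + 45*s^4 + 77*s^3 - 2*s^2 - 36*s - 8)/(s^4 - 17*s^3 - 69*s^2 - 64*s - 20).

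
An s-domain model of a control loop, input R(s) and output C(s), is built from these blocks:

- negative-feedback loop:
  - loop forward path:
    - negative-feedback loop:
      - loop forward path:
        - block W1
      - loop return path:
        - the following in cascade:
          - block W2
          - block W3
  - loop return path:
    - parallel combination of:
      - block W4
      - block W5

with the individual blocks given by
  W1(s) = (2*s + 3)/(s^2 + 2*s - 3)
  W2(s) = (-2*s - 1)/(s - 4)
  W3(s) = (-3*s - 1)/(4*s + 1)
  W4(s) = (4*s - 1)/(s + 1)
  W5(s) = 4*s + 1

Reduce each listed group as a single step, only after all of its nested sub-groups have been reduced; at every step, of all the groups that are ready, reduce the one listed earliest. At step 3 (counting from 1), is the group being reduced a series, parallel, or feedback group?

Step 1. multiply W2, W3 (series)
Step 2. collapse the loop (W1 forward, (W2*W3) return)
Step 3. parallel reduction of W4, W5
Step 4. collapse the loop ([W1/(1+W1*(W2*W3))] forward, (W4+W5) return)
At step 3 the group reduced is parallel.

Therefore the answer is parallel.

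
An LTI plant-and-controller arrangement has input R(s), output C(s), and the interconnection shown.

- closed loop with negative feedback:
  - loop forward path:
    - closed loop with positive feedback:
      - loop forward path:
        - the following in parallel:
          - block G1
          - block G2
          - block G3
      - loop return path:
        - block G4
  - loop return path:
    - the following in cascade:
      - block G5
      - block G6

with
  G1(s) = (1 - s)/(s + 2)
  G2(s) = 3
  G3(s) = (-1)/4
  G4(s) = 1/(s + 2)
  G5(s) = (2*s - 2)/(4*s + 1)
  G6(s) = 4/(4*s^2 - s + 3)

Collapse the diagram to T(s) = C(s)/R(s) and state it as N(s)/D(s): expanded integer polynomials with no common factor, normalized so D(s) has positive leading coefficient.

Answer: (112*s^5 + 640*s^4 + 909*s^3 + 461*s^2 + 692*s + 156)/(64*s^5 + 144*s^4 - 60*s^3 + 375*s^2 + 13*s - 446)

Working:
(1) reduce the parallel group G1, G2, G3 = (7*s + 26)/(4*s + 8)
(2) reduce the feedback loop with forward (G1+G2+G3) and return G4 = (7*s^2 + 40*s + 52)/(4*s^2 + 9*s - 10)
(3) multiply G5, G6 (series) = (8*s - 8)/(16*s^3 + 11*s + 3)
(4) reduce the feedback loop with forward [(G1+G2+G3)/(1-(G1+G2+G3)*G4)] and return (G5*G6): this yields T(s), and no further normalization is needed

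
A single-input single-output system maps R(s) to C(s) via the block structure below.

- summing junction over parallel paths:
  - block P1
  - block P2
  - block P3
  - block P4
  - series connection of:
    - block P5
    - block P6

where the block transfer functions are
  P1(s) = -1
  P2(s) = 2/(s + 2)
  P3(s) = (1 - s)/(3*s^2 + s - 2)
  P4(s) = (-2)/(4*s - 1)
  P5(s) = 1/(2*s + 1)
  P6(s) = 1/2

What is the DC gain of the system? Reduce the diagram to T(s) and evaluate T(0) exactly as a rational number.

First reduce the diagram to T(s).

[1] series reduction of P5, P6, giving 1/(4*s + 2)
[2] sum the parallel branches P1, P2, P3, P4, (P5*P6), giving (-48*s^5 - 56*s^4 - 29*s^3 + 5*s^2 + 22*s + 16)/(48*s^5 + 124*s^4 + 22*s^3 - 78*s^2 - 16*s + 8)
DC gain: substitute s = 0 into T(s) from step 2: T(0) = 16/8 = 2.

Answer: 2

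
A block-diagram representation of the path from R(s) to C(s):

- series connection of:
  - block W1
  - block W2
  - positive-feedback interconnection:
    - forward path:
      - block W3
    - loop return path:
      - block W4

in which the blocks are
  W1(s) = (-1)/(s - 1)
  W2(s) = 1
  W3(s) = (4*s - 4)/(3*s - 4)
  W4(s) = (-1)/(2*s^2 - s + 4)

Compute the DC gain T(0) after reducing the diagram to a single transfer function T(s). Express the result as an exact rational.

First reduce the diagram to T(s).

Step 1. feedback reduction of W3, W4 -> (8*s^3 - 12*s^2 + 20*s - 16)/(6*s^3 - 11*s^2 + 20*s - 20)
Step 2. reduce the series chain W1, W2, [W3/(1-W3*W4)] -> (-8*s^2 + 4*s - 16)/(6*s^3 - 11*s^2 + 20*s - 20)
DC gain: substitute s = 0 into T(s) from step 2: T(0) = -16/(-20) = 4/5.

Answer: 4/5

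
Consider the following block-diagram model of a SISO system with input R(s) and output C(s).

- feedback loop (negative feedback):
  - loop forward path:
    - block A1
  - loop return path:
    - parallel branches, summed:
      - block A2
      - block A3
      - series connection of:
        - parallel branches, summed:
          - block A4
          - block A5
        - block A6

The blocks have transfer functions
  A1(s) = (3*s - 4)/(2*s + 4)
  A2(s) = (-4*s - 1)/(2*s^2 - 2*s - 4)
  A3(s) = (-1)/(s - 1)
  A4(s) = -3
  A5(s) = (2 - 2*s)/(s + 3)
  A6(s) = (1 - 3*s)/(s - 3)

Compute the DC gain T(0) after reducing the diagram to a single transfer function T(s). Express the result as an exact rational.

[1] combine A4, A5 in parallel = (-5*s - 7)/(s + 3)
[2] multiply (A4+A5), A6 (series) = (15*s^2 + 16*s - 7)/(s^2 - 9)
[3] combine A2, A3, ((A4+A5)*A6) in parallel = (30*s^5 - 34*s^4 - 103*s^3 + 115*s^2 + 33*s - 73)/(2*s^5 - 4*s^4 - 20*s^3 + 40*s^2 + 18*s - 36)
[4] collapse the loop (A1 forward, (A2+A3+((A4+A5)*A6)) return) = (6*s^6 - 20*s^5 - 44*s^4 + 200*s^3 - 106*s^2 - 180*s + 144)/(94*s^6 - 222*s^5 - 229*s^4 + 757*s^3 - 165*s^2 - 351*s + 148)
DC gain: substitute s = 0 into T(s) from step 4: T(0) = 144/148 = 36/37.

Therefore the answer is 36/37.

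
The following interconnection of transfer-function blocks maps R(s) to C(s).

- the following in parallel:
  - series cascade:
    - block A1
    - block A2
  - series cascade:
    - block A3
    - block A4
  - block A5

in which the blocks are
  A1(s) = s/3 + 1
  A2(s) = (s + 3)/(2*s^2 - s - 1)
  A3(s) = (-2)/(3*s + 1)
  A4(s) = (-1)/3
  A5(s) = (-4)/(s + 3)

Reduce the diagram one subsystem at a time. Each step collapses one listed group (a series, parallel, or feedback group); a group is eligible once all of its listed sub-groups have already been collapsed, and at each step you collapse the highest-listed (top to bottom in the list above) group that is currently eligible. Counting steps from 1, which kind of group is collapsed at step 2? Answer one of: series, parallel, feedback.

Answer: series

Working:
(1) multiply A1, A2 (series)
(2) cascade A3, A4
(3) parallel reduction of (A1*A2), (A3*A4), A5
So the answer for step 2 is series.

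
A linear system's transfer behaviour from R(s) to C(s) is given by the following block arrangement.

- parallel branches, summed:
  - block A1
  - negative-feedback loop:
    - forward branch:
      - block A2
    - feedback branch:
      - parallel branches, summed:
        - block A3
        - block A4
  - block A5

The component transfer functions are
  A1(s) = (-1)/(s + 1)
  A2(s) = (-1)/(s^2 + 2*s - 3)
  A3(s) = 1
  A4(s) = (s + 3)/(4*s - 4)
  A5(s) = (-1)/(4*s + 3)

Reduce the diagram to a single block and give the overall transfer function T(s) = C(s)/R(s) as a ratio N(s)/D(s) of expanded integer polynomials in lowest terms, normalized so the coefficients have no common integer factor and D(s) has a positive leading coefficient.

The answer is (-20*s^4 - 52*s^3 + 97*s^2 + 51*s - 40)/(16*s^5 + 44*s^4 - 60*s^3 - 111*s^2 + 16*s + 39).

Reasoning:
Step 1: sum the parallel branches A3, A4; result (5*s - 1)/(4*s - 4)
Step 2: close the feedback loop around A2, (A3+A4); result (4 - 4*s)/(4*s^3 + 4*s^2 - 25*s + 13)
Step 3: reduce the parallel group A1, [A2/(1+A2*(A3+A4))], A5; the result is T(s) itself (integer coefficients, no common factor, positive leading denominator coefficient)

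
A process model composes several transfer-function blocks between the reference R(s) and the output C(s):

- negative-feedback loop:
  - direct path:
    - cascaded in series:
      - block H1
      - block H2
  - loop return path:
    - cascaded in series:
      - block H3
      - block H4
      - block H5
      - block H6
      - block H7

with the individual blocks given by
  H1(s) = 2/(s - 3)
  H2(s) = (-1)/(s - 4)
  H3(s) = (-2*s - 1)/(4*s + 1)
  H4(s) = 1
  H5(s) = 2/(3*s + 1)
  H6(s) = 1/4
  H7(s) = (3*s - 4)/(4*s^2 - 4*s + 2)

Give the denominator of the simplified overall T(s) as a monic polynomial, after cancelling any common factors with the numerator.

Step 1. cascade H1, H2; result (-2)/(s^2 - 7*s + 12)
Step 2. series reduction of H3, H4, H5, H6, H7; result (-6*s^2 + 5*s + 4)/(96*s^4 - 40*s^3 + 20*s + 4)
Step 3. close the feedback loop around (H1*H2), (H3*H4*H5*H6*H7); result (-96*s^4 + 40*s^3 - 20*s - 4)/(48*s^6 - 356*s^5 + 716*s^4 - 230*s^3 - 62*s^2 + 101*s + 20)
Step 3 gives the fully reduced T(s), with no common factor left to cancel. The denominator's leading coefficient is 48, so divide each of its coefficients by 48 to get the monic form.

Therefore the answer is s^6 - 89*s^5/12 + 179*s^4/12 - 115*s^3/24 - 31*s^2/24 + 101*s/48 + 5/12.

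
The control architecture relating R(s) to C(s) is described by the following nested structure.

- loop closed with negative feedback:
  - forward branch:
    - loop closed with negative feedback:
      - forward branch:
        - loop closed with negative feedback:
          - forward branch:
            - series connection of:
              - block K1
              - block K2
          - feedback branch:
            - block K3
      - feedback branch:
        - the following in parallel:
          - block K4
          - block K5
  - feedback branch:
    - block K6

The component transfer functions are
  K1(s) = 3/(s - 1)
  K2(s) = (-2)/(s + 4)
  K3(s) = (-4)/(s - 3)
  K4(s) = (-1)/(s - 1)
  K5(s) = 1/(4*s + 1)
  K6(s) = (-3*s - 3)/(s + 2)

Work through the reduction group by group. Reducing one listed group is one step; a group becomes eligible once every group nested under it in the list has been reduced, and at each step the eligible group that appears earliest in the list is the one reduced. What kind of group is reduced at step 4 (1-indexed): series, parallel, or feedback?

The answer is feedback.

Reasoning:
Step 1. combine K1, K2 in series
Step 2. feedback reduction of (K1*K2), K3
Step 3. combine K4, K5 in parallel
Step 4. feedback reduction of [(K1*K2)/(1+(K1*K2)*K3)], (K4+K5)
Step 5. feedback reduction of [[(K1*K2)/(1+(K1*K2)*K3)]/(1+[(K1*K2)/(1+(K1*K2)*K3)]*(K4+K5))], K6
Step 4 collapses a feedback group.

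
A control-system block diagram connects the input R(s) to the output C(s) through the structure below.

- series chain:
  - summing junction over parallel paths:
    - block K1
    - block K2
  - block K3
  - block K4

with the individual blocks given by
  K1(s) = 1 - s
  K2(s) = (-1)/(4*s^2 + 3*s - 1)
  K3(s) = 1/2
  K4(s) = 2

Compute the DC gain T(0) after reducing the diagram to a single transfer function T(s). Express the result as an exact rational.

Reducing step by step:

Step 1 - combine K1, K2 in parallel gives (-4*s^3 + s^2 + 4*s - 2)/(4*s^2 + 3*s - 1)
Step 2 - combine (K1+K2), K3, K4 in series gives (-4*s^3 + s^2 + 4*s - 2)/(4*s^2 + 3*s - 1)
Step 2 gives the overall T(s). Then T(0) = -2/(-1) = 2.

Answer: 2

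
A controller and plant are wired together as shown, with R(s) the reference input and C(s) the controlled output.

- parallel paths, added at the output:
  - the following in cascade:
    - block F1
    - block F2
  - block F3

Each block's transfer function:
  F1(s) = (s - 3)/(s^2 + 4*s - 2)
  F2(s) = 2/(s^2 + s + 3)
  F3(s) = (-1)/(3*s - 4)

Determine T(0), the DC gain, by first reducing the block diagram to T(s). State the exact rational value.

Step 1. multiply F1, F2 (series) -> (2*s - 6)/(s^4 + 5*s^3 + 5*s^2 + 10*s - 6)
Step 2. sum the parallel branches (F1*F2), F3 -> (-s^4 - 5*s^3 + s^2 - 36*s + 30)/(3*s^5 + 11*s^4 - 5*s^3 + 10*s^2 - 58*s + 24)
Step 2 gives the overall T(s). Then T(0) = 30/24 = 5/4.

Hence the answer: 5/4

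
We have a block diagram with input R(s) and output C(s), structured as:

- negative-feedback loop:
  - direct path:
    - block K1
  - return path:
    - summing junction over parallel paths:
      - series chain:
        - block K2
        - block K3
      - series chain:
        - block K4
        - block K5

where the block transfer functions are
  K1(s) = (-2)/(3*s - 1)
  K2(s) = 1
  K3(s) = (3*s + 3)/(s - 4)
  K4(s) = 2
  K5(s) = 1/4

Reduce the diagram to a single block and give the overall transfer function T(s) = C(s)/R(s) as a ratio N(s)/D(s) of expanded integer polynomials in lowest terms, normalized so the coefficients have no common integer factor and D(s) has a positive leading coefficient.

Answer: (8 - 2*s)/(3*s^2 - 20*s + 2)

Working:
(1) series reduction of K2, K3, giving (3*s + 3)/(s - 4)
(2) combine K4, K5 in series, giving 1/2
(3) parallel reduction of (K2*K3), (K4*K5), giving (7*s + 2)/(2*s - 8)
(4) close the feedback loop around K1, ((K2*K3)+(K4*K5)) - this is the overall T(s), already in the required normalized form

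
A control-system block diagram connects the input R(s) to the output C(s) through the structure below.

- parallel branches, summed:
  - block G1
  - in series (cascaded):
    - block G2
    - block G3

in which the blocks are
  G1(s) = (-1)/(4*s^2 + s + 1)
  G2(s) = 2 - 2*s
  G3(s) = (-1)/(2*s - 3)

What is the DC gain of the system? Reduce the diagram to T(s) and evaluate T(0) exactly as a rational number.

Reducing step by step:

Step 1. series reduction of G2, G3; result (2*s - 2)/(2*s - 3)
Step 2. sum the parallel branches G1, (G2*G3); result (8*s^3 - 6*s^2 - 2*s + 1)/(8*s^3 - 10*s^2 - s - 3)
That last expression is T(s); at s = 0 only the constant terms survive, so T(0) = 1/(-3) = -1/3.

Answer: -1/3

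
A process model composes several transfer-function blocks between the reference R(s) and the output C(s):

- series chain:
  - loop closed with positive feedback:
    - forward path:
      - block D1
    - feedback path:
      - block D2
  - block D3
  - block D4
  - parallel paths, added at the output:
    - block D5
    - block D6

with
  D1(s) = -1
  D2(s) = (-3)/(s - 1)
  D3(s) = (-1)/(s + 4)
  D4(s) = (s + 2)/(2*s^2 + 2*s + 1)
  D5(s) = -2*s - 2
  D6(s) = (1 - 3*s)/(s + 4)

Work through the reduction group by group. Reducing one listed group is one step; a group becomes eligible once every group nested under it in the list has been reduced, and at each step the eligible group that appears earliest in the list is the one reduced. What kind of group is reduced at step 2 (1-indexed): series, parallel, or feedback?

Step 1 - collapse the loop (D1 forward, D2 return)
Step 2 - combine D5, D6 in parallel
Step 3 - reduce the series chain [D1/(1-D1*D2)], D3, D4, (D5+D6)
Step 2: parallel.

Hence the answer: parallel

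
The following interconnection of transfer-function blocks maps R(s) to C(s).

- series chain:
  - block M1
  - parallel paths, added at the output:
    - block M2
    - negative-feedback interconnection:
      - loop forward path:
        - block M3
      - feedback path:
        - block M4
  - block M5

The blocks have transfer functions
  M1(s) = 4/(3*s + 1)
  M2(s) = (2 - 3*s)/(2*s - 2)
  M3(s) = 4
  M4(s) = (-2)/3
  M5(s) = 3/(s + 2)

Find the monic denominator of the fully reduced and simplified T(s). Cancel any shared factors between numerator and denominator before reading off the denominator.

The answer is s^3 + 4*s^2/3 - 5*s/3 - 2/3.

Reasoning:
[1] reduce the feedback loop with forward M3 and return M4 -> (-12)/5
[2] reduce the parallel group M2, [M3/(1+M3*M4)] -> (34 - 39*s)/(10*s - 10)
[3] series reduction of M1, (M2+[M3/(1+M3*M4)]), M5 -> (204 - 234*s)/(15*s^3 + 20*s^2 - 25*s - 10)
T(s) is the step-3 result (common factors already cancelled). Leading coefficient of the denominator: 15. Divide through by 15 for the monic polynomial.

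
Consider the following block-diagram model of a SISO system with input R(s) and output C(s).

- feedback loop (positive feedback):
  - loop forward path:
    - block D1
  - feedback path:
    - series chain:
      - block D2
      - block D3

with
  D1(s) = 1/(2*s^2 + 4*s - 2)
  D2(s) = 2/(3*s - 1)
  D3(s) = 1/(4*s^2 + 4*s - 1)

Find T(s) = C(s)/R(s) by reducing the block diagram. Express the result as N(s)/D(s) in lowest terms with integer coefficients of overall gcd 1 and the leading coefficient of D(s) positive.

First reduce the diagram to T(s).

1. reduce the series chain D2, D3 -> 2/(12*s^3 + 8*s^2 - 7*s + 1)
2. feedback reduction of D1, (D2*D3), giving the overall T(s)

Answer: (12*s^3 + 8*s^2 - 7*s + 1)/(24*s^5 + 64*s^4 - 6*s^3 - 42*s^2 + 18*s - 4)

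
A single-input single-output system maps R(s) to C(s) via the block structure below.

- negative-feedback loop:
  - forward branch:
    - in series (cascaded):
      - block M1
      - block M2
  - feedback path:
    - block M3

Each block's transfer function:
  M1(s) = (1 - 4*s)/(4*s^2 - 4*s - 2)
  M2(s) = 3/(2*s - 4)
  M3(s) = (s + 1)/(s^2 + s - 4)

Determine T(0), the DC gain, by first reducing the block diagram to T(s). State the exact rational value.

Reducing step by step:

(1) cascade M1, M2: (3 - 12*s)/(8*s^3 - 24*s^2 + 12*s + 8)
(2) collapse the loop ((M1*M2) forward, M3 return): (-12*s^3 - 9*s^2 + 51*s - 12)/(8*s^5 - 16*s^4 - 44*s^3 + 104*s^2 - 49*s - 29)
That last expression is T(s); at s = 0 only the constant terms survive, so T(0) = -12/(-29) = 12/29.

Answer: 12/29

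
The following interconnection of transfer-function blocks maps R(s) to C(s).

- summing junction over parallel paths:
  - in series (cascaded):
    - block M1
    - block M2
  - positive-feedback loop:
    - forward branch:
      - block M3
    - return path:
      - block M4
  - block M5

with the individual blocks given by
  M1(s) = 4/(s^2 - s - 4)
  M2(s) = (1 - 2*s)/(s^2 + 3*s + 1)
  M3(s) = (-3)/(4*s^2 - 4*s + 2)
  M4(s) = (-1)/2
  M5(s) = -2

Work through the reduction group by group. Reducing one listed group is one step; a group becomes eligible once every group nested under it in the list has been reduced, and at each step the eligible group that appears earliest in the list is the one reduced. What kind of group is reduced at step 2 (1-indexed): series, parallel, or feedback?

Step 1. cascade M1, M2
Step 2. reduce the feedback loop with forward M3 and return M4
Step 3. reduce the parallel group (M1*M2), [M3/(1-M3*M4)], M5
Step 2: feedback.

Therefore the answer is feedback.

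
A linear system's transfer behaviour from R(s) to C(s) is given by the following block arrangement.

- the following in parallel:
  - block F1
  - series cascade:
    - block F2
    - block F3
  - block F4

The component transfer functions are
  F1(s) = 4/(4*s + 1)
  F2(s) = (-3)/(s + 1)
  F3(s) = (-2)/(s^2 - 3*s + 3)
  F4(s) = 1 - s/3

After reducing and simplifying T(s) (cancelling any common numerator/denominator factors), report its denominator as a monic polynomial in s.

The answer is s^4 - 7*s^3/4 - s^2/2 + 3*s + 3/4.

Reasoning:
1. combine F2, F3 in series gives 6/(s^3 - 2*s^2 + 3)
2. parallel reduction of F1, (F2*F3), F4 gives (-4*s^5 + 19*s^4 - 7*s^3 - 42*s^2 + 105*s + 63)/(12*s^4 - 21*s^3 - 6*s^2 + 36*s + 9)
T(s) is the step-2 result (common factors already cancelled). Leading coefficient of the denominator: 12. Divide through by 12 for the monic polynomial.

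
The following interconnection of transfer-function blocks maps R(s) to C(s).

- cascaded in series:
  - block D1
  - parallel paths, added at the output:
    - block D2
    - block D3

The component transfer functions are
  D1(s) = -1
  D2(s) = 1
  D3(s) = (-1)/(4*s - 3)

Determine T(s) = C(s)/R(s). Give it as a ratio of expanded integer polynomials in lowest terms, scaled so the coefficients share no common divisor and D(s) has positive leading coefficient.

Answer: (4 - 4*s)/(4*s - 3)

Working:
(1) add D2, D3 (parallel); result (4*s - 4)/(4*s - 3)
(2) combine D1, (D2+D3) in series: this yields T(s), and no further normalization is needed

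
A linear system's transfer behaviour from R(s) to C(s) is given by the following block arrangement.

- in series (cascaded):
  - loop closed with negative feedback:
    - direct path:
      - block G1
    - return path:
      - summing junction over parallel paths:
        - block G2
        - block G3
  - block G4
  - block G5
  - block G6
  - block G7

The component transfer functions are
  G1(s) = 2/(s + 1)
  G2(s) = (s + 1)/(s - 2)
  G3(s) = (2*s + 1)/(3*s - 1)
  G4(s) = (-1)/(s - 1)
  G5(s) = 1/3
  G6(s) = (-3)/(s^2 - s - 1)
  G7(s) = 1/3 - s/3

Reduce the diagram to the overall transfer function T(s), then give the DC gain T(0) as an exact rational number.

(1) add G2, G3 (parallel) = (5*s^2 - s - 3)/(3*s^2 - 7*s + 2)
(2) apply the feedback formula to G1, (G2+G3) = (6*s^2 - 14*s + 4)/(3*s^3 + 6*s^2 - 7*s - 4)
(3) reduce the series chain [G1/(1+G1*(G2+G3))], G4, G5, G6, G7 = (-6*s^2 + 14*s - 4)/(9*s^5 + 9*s^4 - 48*s^3 - 9*s^2 + 33*s + 12)
Evaluating the step-3 result (the overall T(s)) at s = 0 gives T(0) = -4/12 = -1/3.

Therefore the answer is -1/3.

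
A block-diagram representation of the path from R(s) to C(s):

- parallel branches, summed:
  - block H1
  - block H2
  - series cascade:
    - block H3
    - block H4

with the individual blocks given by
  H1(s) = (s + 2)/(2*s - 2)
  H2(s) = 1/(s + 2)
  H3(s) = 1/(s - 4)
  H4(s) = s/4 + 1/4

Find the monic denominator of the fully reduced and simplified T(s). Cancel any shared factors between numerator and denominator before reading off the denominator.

First reduce the diagram to T(s).

Step 1: reduce the series chain H3, H4: (s + 1)/(4*s - 16)
Step 2: combine H1, H2, (H3*H4) in parallel: (3*s^3 + 6*s^2 - 45*s - 18)/(4*s^3 - 12*s^2 - 24*s + 32)
That last expression is T(s), already simplified. Scaling its denominator by 1/4 (the reciprocal of the leading coefficient) yields the monic denominator.

Answer: s^3 - 3*s^2 - 6*s + 8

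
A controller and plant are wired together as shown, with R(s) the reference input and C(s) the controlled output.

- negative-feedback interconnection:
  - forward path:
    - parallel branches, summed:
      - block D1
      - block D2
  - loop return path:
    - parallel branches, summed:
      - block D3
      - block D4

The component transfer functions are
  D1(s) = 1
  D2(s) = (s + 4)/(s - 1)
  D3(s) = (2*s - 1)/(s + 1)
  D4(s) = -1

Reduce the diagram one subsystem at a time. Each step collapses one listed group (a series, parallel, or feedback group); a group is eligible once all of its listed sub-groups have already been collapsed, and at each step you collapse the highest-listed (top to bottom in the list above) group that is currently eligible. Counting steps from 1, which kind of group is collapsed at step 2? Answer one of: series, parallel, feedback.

Step 1. add D1, D2 (parallel)
Step 2. sum the parallel branches D3, D4
Step 3. close the feedback loop around (D1+D2), (D3+D4)
At step 2 the group reduced is parallel.

Final answer: parallel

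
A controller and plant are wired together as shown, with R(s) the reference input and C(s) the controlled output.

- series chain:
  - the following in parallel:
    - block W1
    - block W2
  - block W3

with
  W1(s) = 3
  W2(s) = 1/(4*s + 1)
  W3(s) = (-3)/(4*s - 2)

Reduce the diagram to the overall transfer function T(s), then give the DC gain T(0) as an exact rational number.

[1] sum the parallel branches W1, W2 -> (12*s + 4)/(4*s + 1)
[2] reduce the series chain (W1+W2), W3 -> (-18*s - 6)/(8*s^2 - 2*s - 1)
The step-2 result is T(s). Setting s = 0: T(0) = -6/(-1) = 6.

Therefore the answer is 6.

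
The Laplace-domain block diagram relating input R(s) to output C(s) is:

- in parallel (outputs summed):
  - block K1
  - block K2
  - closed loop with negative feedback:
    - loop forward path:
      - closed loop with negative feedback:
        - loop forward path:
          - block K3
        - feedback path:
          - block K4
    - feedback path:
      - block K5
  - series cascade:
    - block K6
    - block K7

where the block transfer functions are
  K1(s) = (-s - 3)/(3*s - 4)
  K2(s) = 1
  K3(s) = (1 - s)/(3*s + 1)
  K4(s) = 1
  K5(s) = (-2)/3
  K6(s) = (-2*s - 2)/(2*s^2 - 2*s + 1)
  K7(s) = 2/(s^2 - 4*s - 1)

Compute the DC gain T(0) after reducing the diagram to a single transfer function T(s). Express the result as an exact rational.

Step 1: reduce the feedback loop with forward K3 and return K4 = (1 - s)/(2*s + 2)
Step 2: feedback reduction of [K3/(1+K3*K4)], K5 = (3 - 3*s)/(8*s + 4)
Step 3: cascade K6, K7 = (-4*s - 4)/(2*s^4 - 10*s^3 + 7*s^2 - 2*s - 1)
Step 4: add K1, K2, [[K3/(1+K3*K4)]/(1+[K3/(1+K3*K4)]*K5)], (K6*K7) (parallel) = (14*s^6 - 124*s^5 + 239*s^4 + 101*s^3 - 249*s^2 + 251*s + 104)/(48*s^6 - 280*s^5 + 336*s^4 - 28*s^3 - 96*s^2 + 52*s + 16)
That last expression is T(s); at s = 0 only the constant terms survive, so T(0) = 104/16 = 13/2.

Final answer: 13/2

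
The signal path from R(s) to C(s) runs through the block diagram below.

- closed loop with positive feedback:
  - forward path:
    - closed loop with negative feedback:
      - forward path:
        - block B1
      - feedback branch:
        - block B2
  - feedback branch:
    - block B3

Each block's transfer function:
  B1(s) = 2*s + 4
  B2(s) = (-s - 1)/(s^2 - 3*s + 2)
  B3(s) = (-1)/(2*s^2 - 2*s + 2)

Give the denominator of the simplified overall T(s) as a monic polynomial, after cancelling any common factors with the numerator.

Answer: s^4 + 7*s^3 - 5*s^2 + 11*s - 2

Working:
(1) collapse the loop (B1 forward, B2 return), giving (-2*s^3 + 2*s^2 + 8*s - 8)/(s^2 + 9*s + 2)
(2) reduce the feedback loop with forward [B1/(1+B1*B2)] and return B3, giving (-2*s^5 + 4*s^4 + 4*s^3 - 14*s^2 + 16*s - 8)/(s^4 + 7*s^3 - 5*s^2 + 11*s - 2)
That last expression is T(s), already simplified, and its denominator is already monic.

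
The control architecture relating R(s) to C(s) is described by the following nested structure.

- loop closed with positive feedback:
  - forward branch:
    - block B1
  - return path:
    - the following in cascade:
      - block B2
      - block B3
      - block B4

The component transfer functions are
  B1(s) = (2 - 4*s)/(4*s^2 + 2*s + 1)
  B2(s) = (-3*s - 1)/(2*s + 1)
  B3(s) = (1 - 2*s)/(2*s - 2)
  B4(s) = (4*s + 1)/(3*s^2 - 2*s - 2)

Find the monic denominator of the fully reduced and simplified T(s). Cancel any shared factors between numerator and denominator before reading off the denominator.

Answer: s^6 - 2*s^5/3 + 5*s^4/6 - 7*s^3/8 - s^2/24 + 11*s/24 + 1/8

Working:
Step 1: multiply B2, B3, B4 (series) -> (24*s^3 + 2*s^2 - 5*s - 1)/(12*s^4 - 14*s^3 - 10*s^2 + 8*s + 4)
Step 2: apply the feedback formula to B1, (B2*B3*B4) -> (-24*s^5 + 40*s^4 + 6*s^3 - 26*s^2 + 4)/(24*s^6 - 16*s^5 + 20*s^4 - 21*s^3 - s^2 + 11*s + 3)
The result of step 2 is T(s) in lowest terms. Its denominator has leading coefficient 24; dividing the denominator through by 24 makes it monic.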